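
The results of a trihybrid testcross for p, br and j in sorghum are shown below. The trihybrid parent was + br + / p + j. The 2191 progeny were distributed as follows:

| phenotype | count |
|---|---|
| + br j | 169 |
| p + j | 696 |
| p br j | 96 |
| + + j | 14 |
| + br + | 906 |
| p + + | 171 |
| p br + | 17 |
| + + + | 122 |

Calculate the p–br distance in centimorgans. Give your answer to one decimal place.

11.4 centimorgans

The two rarest classes, p br + and + + j, are the double crossovers. Comparing them with the parentals, only the p allele has switched, so p is the middle locus and the order is br – p – j.
Crossovers in the br–p interval produce the single-crossover classes + + + and p br j (122 + 96 = 218) plus the double crossovers (31).
RF(br–p) = (218 + 31) / 2191 = 249/2191 = 0.1136 → 11.4 centimorgans.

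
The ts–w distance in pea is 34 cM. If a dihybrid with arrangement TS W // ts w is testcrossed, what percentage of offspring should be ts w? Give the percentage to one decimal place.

A map distance of 34 cM corresponds to a recombination frequency of 0.340.
The F1 is TS W / ts w, so ts w is a parental gamete class with expected frequency (1 − r)/2 = 0.660/2 = 0.3300.
That is 0.3300 = 33.0% of the progeny.

33.0%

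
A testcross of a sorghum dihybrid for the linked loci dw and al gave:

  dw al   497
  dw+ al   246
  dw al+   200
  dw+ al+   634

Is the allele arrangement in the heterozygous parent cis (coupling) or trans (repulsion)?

The two most frequent classes are dw+ al+ (634) and dw al (497); these are the parental (non-recombinant) types.
So the F1 carried dw+ al+ on one chromosome and dw al on the other — the recessive alleles are on the same chromosome (cis / coupling).

cis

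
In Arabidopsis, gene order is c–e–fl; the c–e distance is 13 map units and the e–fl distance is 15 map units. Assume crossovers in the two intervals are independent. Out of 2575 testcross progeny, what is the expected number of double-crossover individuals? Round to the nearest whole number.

Map distances give recombination frequencies of 0.130 and 0.150 for the two intervals.
With no interference, expected double-crossover frequency = 0.130 × 0.150 = 0.01950.
Expected number = 0.01950 × 2575 = 50.21 ≈ 50.

50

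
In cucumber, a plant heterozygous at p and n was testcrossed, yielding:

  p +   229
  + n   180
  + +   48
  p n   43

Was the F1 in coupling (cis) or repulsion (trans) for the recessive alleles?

The two most frequent classes are + n (180) and p + (229); these are the parental (non-recombinant) types.
So the F1 carried + n on one chromosome and p + on the other — the recessive alleles are on opposite chromosomes (trans / repulsion).

trans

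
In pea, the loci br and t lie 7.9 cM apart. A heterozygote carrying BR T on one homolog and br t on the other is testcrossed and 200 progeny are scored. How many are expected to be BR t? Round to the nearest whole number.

A map distance of 7.9 cM corresponds to a recombination frequency of 0.079.
The F1 is BR T / br t, so BR t is a recombinant gamete class with expected frequency r/2 = 0.079/2 = 0.0395.
Expected number = 0.0395 × 200 = 7.90 ≈ 8.

8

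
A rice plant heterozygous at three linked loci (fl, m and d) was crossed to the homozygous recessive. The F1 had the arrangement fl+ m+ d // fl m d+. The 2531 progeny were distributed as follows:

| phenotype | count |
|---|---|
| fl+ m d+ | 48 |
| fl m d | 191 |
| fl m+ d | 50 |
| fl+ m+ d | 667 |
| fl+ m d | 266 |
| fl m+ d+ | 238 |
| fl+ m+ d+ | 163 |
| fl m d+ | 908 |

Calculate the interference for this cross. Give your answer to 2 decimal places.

0.09

The two rarest classes, fl m+ d and fl+ m d+, are the double crossovers. Comparing them with the parentals, only the fl allele has switched, so fl is the middle locus and the order is m – fl – d.
m–fl: (504 + 98)/2531 = 0.2379; fl–d: (354 + 98)/2531 = 0.1786.
Expected DCO frequency = 0.2379 × 0.1786 ≈ 0.04249; observed = 98/2531 ≈ 0.03872.
Coefficient of coincidence = 0.03872/0.04249 ≈ 0.91; interference = 1 − 0.91 = 0.09.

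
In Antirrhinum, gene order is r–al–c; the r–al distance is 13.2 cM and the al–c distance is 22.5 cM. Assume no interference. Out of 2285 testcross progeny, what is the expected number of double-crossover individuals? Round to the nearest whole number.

Map distances give recombination frequencies of 0.132 and 0.225 for the two intervals.
With no interference, expected double-crossover frequency = 0.132 × 0.225 = 0.02970.
Expected number = 0.02970 × 2285 = 67.86 ≈ 68.

68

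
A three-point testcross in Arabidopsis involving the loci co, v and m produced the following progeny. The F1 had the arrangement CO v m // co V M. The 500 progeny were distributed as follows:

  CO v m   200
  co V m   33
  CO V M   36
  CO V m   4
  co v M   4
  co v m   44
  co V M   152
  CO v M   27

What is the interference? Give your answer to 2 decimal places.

The two rarest classes, CO V m and co v M, are the double crossovers. Comparing them with the parentals, only the v allele has switched, so v is the middle locus and the order is co – v – m.
co–v: (80 + 8)/500 = 0.1760; v–m: (60 + 8)/500 = 0.1360.
Expected DCO frequency = 0.1760 × 0.1360 ≈ 0.02394; observed = 8/500 ≈ 0.01600.
Coefficient of coincidence = 0.01600/0.02394 ≈ 0.67; interference = 1 − 0.67 = 0.33.

0.33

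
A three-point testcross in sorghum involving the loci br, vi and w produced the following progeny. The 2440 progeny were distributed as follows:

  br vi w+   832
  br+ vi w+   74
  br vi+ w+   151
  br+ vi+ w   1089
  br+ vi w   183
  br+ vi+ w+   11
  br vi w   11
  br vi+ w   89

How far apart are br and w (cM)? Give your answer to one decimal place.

7.6 cM

The two most frequent reciprocal classes, br+ vi+ w and br vi w+, are the parental types, so the F1 was br+ vi+ w / br vi w+.
The two rarest classes, br+ vi+ w+ and br vi w, are the double crossovers. Comparing them with the parentals, only the w allele has switched, so w is the middle locus and the order is vi – w – br.
Crossovers in the w–br interval produce the single-crossover classes br vi+ w and br+ vi w+ (89 + 74 = 163) plus the double crossovers (22).
RF(w–br) = (163 + 22) / 2440 = 185/2440 = 0.0758 → 7.6 cM.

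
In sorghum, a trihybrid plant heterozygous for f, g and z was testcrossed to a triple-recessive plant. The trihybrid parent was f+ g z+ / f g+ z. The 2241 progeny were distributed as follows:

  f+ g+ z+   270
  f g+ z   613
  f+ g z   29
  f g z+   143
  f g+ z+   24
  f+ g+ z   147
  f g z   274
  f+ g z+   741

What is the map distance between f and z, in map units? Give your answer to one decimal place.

15.3 map units

The two rarest classes, f+ g z and f g+ z+, are the double crossovers. Comparing them with the parentals, only the z allele has switched, so z is the middle locus and the order is g – z – f.
Crossovers in the z–f interval produce the single-crossover classes f g z+ and f+ g+ z (143 + 147 = 290) plus the double crossovers (53).
RF(z–f) = (290 + 53) / 2241 = 343/2241 = 0.1531 → 15.3 map units.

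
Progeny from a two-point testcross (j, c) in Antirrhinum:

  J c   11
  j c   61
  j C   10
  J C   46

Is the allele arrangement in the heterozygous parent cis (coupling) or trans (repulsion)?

cis

The two most frequent classes are J C (46) and j c (61); these are the parental (non-recombinant) types.
So the F1 carried J C on one chromosome and j c on the other — the recessive alleles are on the same chromosome (cis / coupling).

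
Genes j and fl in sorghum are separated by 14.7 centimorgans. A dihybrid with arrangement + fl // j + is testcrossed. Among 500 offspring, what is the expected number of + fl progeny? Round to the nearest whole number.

213

A map distance of 14.7 centimorgans corresponds to a recombination frequency of 0.147.
The F1 is + fl / j +, so + fl is a parental gamete class with expected frequency (1 − r)/2 = 0.853/2 = 0.4265.
Expected number = 0.4265 × 500 = 213.25 ≈ 213.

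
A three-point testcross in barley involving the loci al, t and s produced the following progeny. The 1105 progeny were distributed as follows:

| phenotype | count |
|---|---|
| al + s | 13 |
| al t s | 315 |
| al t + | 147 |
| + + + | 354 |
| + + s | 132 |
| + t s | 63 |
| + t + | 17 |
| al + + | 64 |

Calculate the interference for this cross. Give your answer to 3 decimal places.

0.317

The two most frequent reciprocal classes, + + + and al t s, are the parental types, so the F1 was + + + / al t s.
The two rarest classes, + t + and al + s, are the double crossovers. Comparing them with the parentals, only the t allele has switched, so t is the middle locus and the order is s – t – al.
s–t: (279 + 30)/1105 = 0.2796; t–al: (127 + 30)/1105 = 0.1421.
Expected DCO frequency = 0.2796 × 0.1421 ≈ 0.03973; observed = 30/1105 ≈ 0.02715.
Coefficient of coincidence = 0.02715/0.03973 ≈ 0.683; interference = 1 − 0.683 = 0.317.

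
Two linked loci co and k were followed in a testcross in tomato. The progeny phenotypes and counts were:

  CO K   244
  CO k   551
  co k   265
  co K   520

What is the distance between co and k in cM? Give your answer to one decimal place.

32.2 cM

The two most frequent classes, CO k (551) and co K (520), are the parental types, so the F1 was CO k / co K.
The recombinant classes are CO K and co k: 244 + 265 = 509.
Recombination frequency = 509/1580 = 0.3222 ≈ 32.2%, i.e. 32.2 cM.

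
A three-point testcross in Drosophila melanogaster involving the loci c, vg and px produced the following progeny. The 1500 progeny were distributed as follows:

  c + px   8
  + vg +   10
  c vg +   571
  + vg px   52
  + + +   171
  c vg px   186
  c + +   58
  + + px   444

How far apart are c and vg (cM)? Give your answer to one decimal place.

The two most frequent reciprocal classes, + + px and c vg +, are the parental types, so the F1 was + + px / c vg +.
The two rarest classes, c + px and + vg +, are the double crossovers. Comparing them with the parentals, only the c allele has switched, so c is the middle locus and the order is px – c – vg.
Crossovers in the c–vg interval produce the single-crossover classes + vg px and c + + (52 + 58 = 110) plus the double crossovers (18).
RF(c–vg) = (110 + 18) / 1500 = 128/1500 = 0.0853 → 8.5 cM.

8.5 cM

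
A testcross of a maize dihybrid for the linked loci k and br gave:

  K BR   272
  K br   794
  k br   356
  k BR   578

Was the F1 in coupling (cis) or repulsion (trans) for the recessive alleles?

trans

The two most frequent classes are K br (794) and k BR (578); these are the parental (non-recombinant) types.
So the F1 carried K br on one chromosome and k BR on the other — the recessive alleles are on opposite chromosomes (trans / repulsion).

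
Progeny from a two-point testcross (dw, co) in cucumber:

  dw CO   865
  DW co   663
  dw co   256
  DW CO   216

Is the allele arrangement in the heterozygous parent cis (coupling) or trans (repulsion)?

The two most frequent classes are DW co (663) and dw CO (865); these are the parental (non-recombinant) types.
So the F1 carried DW co on one chromosome and dw CO on the other — the recessive alleles are on opposite chromosomes (trans / repulsion).

trans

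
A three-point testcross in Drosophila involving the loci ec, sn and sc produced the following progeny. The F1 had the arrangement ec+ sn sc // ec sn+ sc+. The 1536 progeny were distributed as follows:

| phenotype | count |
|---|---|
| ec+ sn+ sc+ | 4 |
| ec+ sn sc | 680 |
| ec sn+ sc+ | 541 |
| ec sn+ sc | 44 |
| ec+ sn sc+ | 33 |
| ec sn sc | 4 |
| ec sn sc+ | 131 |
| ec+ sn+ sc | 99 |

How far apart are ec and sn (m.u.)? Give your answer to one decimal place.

15.5 m.u.

The two rarest classes, ec sn sc and ec+ sn+ sc+, are the double crossovers. Comparing them with the parentals, only the ec allele has switched, so ec is the middle locus and the order is sn – ec – sc.
Crossovers in the sn–ec interval produce the single-crossover classes ec+ sn+ sc and ec sn sc+ (99 + 131 = 230) plus the double crossovers (8).
RF(sn–ec) = (230 + 8) / 1536 = 238/1536 = 0.1549 → 15.5 m.u.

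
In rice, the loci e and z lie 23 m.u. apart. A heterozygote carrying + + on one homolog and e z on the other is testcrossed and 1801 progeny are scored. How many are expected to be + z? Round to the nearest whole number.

A map distance of 23 m.u. corresponds to a recombination frequency of 0.230.
The F1 is + + / e z, so + z is a recombinant gamete class with expected frequency r/2 = 0.230/2 = 0.1150.
Expected number = 0.1150 × 1801 = 207.12 ≈ 207.

207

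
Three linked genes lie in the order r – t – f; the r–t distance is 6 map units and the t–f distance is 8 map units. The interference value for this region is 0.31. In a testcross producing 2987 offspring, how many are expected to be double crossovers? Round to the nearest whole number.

Map distances give recombination frequencies of 0.060 and 0.080 for the two intervals.
With interference 0.31 (so coincidence = 0.69), expected double-crossover frequency = 0.060 × 0.080 × 0.69 = 0.00331.
Expected number = 0.00331 × 2987 = 9.89 ≈ 10.

10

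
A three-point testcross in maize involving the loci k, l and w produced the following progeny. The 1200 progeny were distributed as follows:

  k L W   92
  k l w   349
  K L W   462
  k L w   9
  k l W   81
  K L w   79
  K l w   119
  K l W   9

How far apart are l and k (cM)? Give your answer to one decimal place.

The two most frequent reciprocal classes, K L W and k l w, are the parental types, so the F1 was K L W / k l w.
The two rarest classes, K l W and k L w, are the double crossovers. Comparing them with the parentals, only the l allele has switched, so l is the middle locus and the order is w – l – k.
Crossovers in the l–k interval produce the single-crossover classes k L W and K l w (92 + 119 = 211) plus the double crossovers (18).
RF(l–k) = (211 + 18) / 1200 = 229/1200 = 0.1908 → 19.1 cM.

19.1 cM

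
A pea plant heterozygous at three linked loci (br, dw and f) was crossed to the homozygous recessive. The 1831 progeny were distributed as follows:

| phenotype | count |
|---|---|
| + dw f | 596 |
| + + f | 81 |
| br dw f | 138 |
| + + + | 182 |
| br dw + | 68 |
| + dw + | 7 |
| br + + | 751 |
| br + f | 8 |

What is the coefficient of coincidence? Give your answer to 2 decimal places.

0.50

The two most frequent reciprocal classes, br + + and + dw f, are the parental types, so the F1 was br + + / + dw f.
The two rarest classes, br + f and + dw +, are the double crossovers. Comparing them with the parentals, only the f allele has switched, so f is the middle locus and the order is dw – f – br.
dw–f: (149 + 15)/1831 = 0.0896; f–br: (320 + 15)/1831 = 0.1830.
Expected DCO frequency = 0.0896 × 0.1830 ≈ 0.01640; observed = 15/1831 ≈ 0.00819.
Coefficient of coincidence = 0.00819/0.01640 ≈ 0.50.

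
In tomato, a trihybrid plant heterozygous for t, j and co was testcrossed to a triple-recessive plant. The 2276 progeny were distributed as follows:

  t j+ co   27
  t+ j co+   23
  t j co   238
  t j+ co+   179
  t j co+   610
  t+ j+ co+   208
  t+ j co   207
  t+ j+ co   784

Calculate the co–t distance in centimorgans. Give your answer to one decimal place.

The two most frequent reciprocal classes, t+ j+ co and t j co+, are the parental types, so the F1 was t+ j+ co / t j co+.
The two rarest classes, t j+ co and t+ j co+, are the double crossovers. Comparing them with the parentals, only the t allele has switched, so t is the middle locus and the order is co – t – j.
Crossovers in the co–t interval produce the single-crossover classes t+ j+ co+ and t j co (208 + 238 = 446) plus the double crossovers (50).
RF(co–t) = (446 + 50) / 2276 = 496/2276 = 0.2179 → 21.8 centimorgans.

21.8 centimorgans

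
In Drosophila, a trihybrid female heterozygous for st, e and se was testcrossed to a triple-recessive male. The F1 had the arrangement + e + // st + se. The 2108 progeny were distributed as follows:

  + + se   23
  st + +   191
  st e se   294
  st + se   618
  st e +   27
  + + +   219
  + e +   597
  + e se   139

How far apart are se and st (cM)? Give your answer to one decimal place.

18.0 cM

The two rarest classes, st e + and + + se, are the double crossovers. Comparing them with the parentals, only the st allele has switched, so st is the middle locus and the order is se – st – e.
Crossovers in the se–st interval produce the single-crossover classes + e se and st + + (139 + 191 = 330) plus the double crossovers (50).
RF(se–st) = (330 + 50) / 2108 = 380/2108 = 0.1803 → 18.0 cM.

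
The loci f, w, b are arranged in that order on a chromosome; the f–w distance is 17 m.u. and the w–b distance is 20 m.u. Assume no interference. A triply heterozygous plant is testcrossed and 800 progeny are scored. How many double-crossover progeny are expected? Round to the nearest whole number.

Map distances give recombination frequencies of 0.170 and 0.200 for the two intervals.
With no interference, expected double-crossover frequency = 0.170 × 0.200 = 0.03400.
Expected number = 0.03400 × 800 = 27.20 ≈ 27.

27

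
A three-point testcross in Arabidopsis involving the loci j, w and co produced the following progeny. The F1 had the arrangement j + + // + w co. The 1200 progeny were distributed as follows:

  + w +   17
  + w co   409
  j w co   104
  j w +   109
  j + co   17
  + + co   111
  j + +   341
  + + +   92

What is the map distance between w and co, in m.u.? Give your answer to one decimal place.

The two rarest classes, j + co and + w +, are the double crossovers. Comparing them with the parentals, only the co allele has switched, so co is the middle locus and the order is j – co – w.
Crossovers in the co–w interval produce the single-crossover classes j w + and + + co (109 + 111 = 220) plus the double crossovers (34).
RF(co–w) = (220 + 34) / 1200 = 254/1200 = 0.2117 → 21.2 m.u.

21.2 m.u.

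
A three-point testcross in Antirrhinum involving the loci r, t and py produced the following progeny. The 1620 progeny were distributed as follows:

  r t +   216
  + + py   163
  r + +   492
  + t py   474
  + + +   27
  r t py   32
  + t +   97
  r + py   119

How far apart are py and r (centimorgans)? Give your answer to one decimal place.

17.0 centimorgans

The two most frequent reciprocal classes, r + + and + t py, are the parental types, so the F1 was r + + / + t py.
The two rarest classes, + + + and r t py, are the double crossovers. Comparing them with the parentals, only the r allele has switched, so r is the middle locus and the order is py – r – t.
Crossovers in the py–r interval produce the single-crossover classes r + py and + t + (119 + 97 = 216) plus the double crossovers (59).
RF(py–r) = (216 + 59) / 1620 = 275/1620 = 0.1698 → 17.0 centimorgans.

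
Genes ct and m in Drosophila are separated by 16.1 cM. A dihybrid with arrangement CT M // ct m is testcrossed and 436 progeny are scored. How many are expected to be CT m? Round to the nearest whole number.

A map distance of 16.1 cM corresponds to a recombination frequency of 0.161.
The F1 is CT M / ct m, so CT m is a recombinant gamete class with expected frequency r/2 = 0.161/2 = 0.0805.
Expected number = 0.0805 × 436 = 35.10 ≈ 35.

35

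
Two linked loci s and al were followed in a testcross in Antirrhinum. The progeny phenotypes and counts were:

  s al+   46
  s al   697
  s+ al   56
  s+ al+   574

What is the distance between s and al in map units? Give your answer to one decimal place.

The two most frequent classes, s+ al+ (574) and s al (697), are the parental types, so the F1 was s+ al+ / s al.
The recombinant classes are s+ al and s al+: 56 + 46 = 102.
Recombination frequency = 102/1373 = 0.0743 ≈ 7.4%, i.e. 7.4 map units.

7.4 map units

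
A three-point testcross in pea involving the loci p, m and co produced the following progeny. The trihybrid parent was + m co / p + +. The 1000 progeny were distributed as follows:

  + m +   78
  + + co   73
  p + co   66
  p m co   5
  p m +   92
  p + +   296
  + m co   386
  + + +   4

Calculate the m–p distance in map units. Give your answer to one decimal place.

17.4 map units

The two rarest classes, p m co and + + +, are the double crossovers. Comparing them with the parentals, only the p allele has switched, so p is the middle locus and the order is m – p – co.
Crossovers in the m–p interval produce the single-crossover classes + + co and p m + (73 + 92 = 165) plus the double crossovers (9).
RF(m–p) = (165 + 9) / 1000 = 174/1000 = 0.1740 → 17.4 map units.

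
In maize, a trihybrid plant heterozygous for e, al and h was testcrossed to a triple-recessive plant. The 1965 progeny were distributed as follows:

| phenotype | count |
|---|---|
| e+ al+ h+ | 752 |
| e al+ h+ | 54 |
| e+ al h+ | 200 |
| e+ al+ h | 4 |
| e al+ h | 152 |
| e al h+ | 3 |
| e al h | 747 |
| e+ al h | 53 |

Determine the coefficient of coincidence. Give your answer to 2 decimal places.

The two most frequent reciprocal classes, e+ al+ h+ and e al h, are the parental types, so the F1 was e+ al+ h+ / e al h.
The two rarest classes, e+ al+ h and e al h+, are the double crossovers. Comparing them with the parentals, only the h allele has switched, so h is the middle locus and the order is e – h – al.
e–h: (107 + 7)/1965 = 0.0580; h–al: (352 + 7)/1965 = 0.1827.
Expected DCO frequency = 0.0580 × 0.1827 ≈ 0.01060; observed = 7/1965 ≈ 0.00356.
Coefficient of coincidence = 0.00356/0.01060 ≈ 0.34.

0.34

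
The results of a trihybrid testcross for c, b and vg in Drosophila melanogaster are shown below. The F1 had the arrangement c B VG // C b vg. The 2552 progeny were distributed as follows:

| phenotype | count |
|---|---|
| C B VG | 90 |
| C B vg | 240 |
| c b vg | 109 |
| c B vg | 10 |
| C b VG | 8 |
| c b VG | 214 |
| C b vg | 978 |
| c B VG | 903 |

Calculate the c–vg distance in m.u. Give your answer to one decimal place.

8.5 m.u.

The two rarest classes, c B vg and C b VG, are the double crossovers. Comparing them with the parentals, only the vg allele has switched, so vg is the middle locus and the order is b – vg – c.
Crossovers in the vg–c interval produce the single-crossover classes C B VG and c b vg (90 + 109 = 199) plus the double crossovers (18).
RF(vg–c) = (199 + 18) / 2552 = 217/2552 = 0.0850 → 8.5 m.u.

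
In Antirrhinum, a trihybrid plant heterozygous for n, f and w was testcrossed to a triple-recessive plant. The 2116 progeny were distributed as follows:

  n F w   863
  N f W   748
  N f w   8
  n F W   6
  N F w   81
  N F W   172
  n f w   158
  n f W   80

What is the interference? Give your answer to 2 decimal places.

The two most frequent reciprocal classes, n F w and N f W, are the parental types, so the F1 was n F w / N f W.
The two rarest classes, n F W and N f w, are the double crossovers. Comparing them with the parentals, only the w allele has switched, so w is the middle locus and the order is n – w – f.
n–w: (161 + 14)/2116 = 0.0827; w–f: (330 + 14)/2116 = 0.1626.
Expected DCO frequency = 0.0827 × 0.1626 ≈ 0.01345; observed = 14/2116 ≈ 0.00662.
Coefficient of coincidence = 0.00662/0.01345 ≈ 0.49; interference = 1 − 0.49 = 0.51.

0.51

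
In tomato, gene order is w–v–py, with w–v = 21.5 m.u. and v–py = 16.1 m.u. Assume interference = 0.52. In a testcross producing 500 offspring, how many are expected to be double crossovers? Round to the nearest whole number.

Map distances give recombination frequencies of 0.215 and 0.161 for the two intervals.
With interference 0.52 (so coincidence = 0.48), expected double-crossover frequency = 0.215 × 0.161 × 0.48 = 0.01662.
Expected number = 0.01662 × 500 = 8.31 ≈ 8.

8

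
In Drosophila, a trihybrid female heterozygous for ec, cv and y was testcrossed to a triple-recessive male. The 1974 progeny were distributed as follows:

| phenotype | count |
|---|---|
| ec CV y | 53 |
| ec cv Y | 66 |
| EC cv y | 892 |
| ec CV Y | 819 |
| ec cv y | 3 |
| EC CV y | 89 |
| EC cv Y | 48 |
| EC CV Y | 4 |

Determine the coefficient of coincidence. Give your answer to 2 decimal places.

The two most frequent reciprocal classes, ec CV Y and EC cv y, are the parental types, so the F1 was ec CV Y / EC cv y.
The two rarest classes, EC CV Y and ec cv y, are the double crossovers. Comparing them with the parentals, only the ec allele has switched, so ec is the middle locus and the order is cv – ec – y.
cv–ec: (155 + 7)/1974 = 0.0821; ec–y: (101 + 7)/1974 = 0.0547.
Expected DCO frequency = 0.0821 × 0.0547 ≈ 0.00449; observed = 7/1974 ≈ 0.00355.
Coefficient of coincidence = 0.00355/0.00449 ≈ 0.79.

0.79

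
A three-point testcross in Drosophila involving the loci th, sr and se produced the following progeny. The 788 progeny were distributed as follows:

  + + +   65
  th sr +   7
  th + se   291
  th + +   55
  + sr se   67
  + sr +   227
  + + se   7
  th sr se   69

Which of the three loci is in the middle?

th

The two most frequent reciprocal classes, th + se and + sr +, are the parental types, so the F1 was th + se / + sr +.
The two rarest classes, + + se and th sr +, are the double crossovers. Comparing them with the parentals, only the th allele has switched, so th is the middle locus and the order is se – th – sr.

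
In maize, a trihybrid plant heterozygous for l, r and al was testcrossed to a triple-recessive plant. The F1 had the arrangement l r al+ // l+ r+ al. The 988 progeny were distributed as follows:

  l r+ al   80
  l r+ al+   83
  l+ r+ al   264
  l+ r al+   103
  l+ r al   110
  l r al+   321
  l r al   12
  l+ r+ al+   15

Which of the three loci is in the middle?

The two rarest classes, l r al and l+ r+ al+, are the double crossovers. Comparing them with the parentals, only the al allele has switched, so al is the middle locus and the order is l – al – r.

al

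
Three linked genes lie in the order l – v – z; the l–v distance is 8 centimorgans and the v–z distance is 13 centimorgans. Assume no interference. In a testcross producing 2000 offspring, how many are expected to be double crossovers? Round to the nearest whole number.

21

Map distances give recombination frequencies of 0.080 and 0.130 for the two intervals.
With no interference, expected double-crossover frequency = 0.080 × 0.130 = 0.01040.
Expected number = 0.01040 × 2000 = 20.80 ≈ 21.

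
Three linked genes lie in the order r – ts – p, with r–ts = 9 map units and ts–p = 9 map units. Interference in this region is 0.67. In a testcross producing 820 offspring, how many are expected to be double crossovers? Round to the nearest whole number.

2

Map distances give recombination frequencies of 0.090 and 0.090 for the two intervals.
With interference 0.67 (so coincidence = 0.33), expected double-crossover frequency = 0.090 × 0.090 × 0.33 = 0.00267.
Expected number = 0.00267 × 820 = 2.19 ≈ 2.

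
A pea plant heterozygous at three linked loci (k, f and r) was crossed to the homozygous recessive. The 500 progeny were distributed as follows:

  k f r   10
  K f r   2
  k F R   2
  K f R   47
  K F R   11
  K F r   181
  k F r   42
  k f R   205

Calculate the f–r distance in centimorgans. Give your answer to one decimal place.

5.0 centimorgans

The two most frequent reciprocal classes, K F r and k f R, are the parental types, so the F1 was K F r / k f R.
The two rarest classes, K f r and k F R, are the double crossovers. Comparing them with the parentals, only the f allele has switched, so f is the middle locus and the order is r – f – k.
Crossovers in the r–f interval produce the single-crossover classes K F R and k f r (11 + 10 = 21) plus the double crossovers (4).
RF(r–f) = (21 + 4) / 500 = 25/500 = 0.0500 → 5.0 centimorgans.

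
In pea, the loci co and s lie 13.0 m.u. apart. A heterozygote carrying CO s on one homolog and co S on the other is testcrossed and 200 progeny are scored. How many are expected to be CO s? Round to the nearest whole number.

87

A map distance of 13.0 m.u. corresponds to a recombination frequency of 0.130.
The F1 is CO s / co S, so CO s is a parental gamete class with expected frequency (1 − r)/2 = 0.870/2 = 0.4350.
Expected number = 0.4350 × 200 = 87.00 ≈ 87.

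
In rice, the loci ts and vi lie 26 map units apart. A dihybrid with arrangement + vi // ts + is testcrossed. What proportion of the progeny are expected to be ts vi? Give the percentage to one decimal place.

A map distance of 26 map units corresponds to a recombination frequency of 0.260.
The F1 is + vi / ts +, so ts vi is a recombinant gamete class with expected frequency r/2 = 0.260/2 = 0.1300.
That is 0.1300 = 13.0% of the progeny.

13.0%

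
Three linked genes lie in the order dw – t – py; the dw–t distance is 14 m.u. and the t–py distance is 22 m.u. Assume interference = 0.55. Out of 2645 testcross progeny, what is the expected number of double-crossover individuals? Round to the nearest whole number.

Map distances give recombination frequencies of 0.140 and 0.220 for the two intervals.
With interference 0.55 (so coincidence = 0.45), expected double-crossover frequency = 0.140 × 0.220 × 0.45 = 0.01386.
Expected number = 0.01386 × 2645 = 36.66 ≈ 37.

37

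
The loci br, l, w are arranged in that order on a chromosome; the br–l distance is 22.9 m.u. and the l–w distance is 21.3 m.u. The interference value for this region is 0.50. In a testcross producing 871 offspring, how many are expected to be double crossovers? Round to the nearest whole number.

Map distances give recombination frequencies of 0.229 and 0.213 for the two intervals.
With interference 0.50 (so coincidence = 0.50), expected double-crossover frequency = 0.229 × 0.213 × 0.50 = 0.02439.
Expected number = 0.02439 × 871 = 21.24 ≈ 21.

21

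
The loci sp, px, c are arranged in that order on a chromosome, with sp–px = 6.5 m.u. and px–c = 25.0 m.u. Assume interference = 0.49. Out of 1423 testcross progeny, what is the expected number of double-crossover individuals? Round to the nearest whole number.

Map distances give recombination frequencies of 0.065 and 0.250 for the two intervals.
With interference 0.49 (so coincidence = 0.51), expected double-crossover frequency = 0.065 × 0.250 × 0.51 = 0.00829.
Expected number = 0.00829 × 1423 = 11.79 ≈ 12.

12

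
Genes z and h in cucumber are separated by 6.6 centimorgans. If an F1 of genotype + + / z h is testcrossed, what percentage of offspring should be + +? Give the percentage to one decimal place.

46.7%

A map distance of 6.6 centimorgans corresponds to a recombination frequency of 0.066.
The F1 is + + / z h, so + + is a parental gamete class with expected frequency (1 − r)/2 = 0.934/2 = 0.4670.
That is 0.4670 = 46.7% of the progeny.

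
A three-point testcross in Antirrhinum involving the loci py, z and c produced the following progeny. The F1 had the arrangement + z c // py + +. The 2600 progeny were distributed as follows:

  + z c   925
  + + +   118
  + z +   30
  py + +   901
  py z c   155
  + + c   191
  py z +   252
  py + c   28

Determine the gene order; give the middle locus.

The two rarest classes, + z + and py + c, are the double crossovers. Comparing them with the parentals, only the c allele has switched, so c is the middle locus and the order is py – c – z.

c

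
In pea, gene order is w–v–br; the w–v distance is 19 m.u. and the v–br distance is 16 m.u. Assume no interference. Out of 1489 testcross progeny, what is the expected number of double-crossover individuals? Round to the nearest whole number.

45

Map distances give recombination frequencies of 0.190 and 0.160 for the two intervals.
With no interference, expected double-crossover frequency = 0.190 × 0.160 = 0.03040.
Expected number = 0.03040 × 1489 = 45.27 ≈ 45.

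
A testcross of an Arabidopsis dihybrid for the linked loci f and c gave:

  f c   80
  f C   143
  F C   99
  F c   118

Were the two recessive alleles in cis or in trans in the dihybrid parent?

trans

The two most frequent classes are F c (118) and f C (143); these are the parental (non-recombinant) types.
So the F1 carried F c on one chromosome and f C on the other — the recessive alleles are on opposite chromosomes (trans / repulsion).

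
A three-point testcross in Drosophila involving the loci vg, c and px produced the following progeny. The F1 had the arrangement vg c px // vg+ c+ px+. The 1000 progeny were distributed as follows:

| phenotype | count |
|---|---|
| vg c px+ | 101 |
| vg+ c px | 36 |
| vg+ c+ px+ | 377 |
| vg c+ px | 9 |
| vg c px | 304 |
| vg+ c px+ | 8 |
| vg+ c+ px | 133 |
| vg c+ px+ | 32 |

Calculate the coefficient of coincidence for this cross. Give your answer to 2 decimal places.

The two rarest classes, vg c+ px and vg+ c px+, are the double crossovers. Comparing them with the parentals, only the c allele has switched, so c is the middle locus and the order is vg – c – px.
vg–c: (68 + 17)/1000 = 0.0850; c–px: (234 + 17)/1000 = 0.2510.
Expected DCO frequency = 0.0850 × 0.2510 ≈ 0.02134; observed = 17/1000 ≈ 0.01700.
Coefficient of coincidence = 0.01700/0.02134 ≈ 0.80.

0.80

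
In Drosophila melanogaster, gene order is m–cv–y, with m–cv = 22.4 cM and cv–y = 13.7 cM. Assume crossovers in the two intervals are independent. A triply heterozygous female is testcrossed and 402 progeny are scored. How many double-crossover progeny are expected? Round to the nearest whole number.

Map distances give recombination frequencies of 0.224 and 0.137 for the two intervals.
With no interference, expected double-crossover frequency = 0.224 × 0.137 = 0.03069.
Expected number = 0.03069 × 402 = 12.34 ≈ 12.

12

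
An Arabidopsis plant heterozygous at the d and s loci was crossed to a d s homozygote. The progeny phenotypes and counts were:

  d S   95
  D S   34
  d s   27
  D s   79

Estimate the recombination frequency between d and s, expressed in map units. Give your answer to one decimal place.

The two most frequent classes, D s (79) and d S (95), are the parental types, so the F1 was D s / d S.
The recombinant classes are D S and d s: 34 + 27 = 61.
Recombination frequency = 61/235 = 0.2596 ≈ 26.0%, i.e. 26.0 map units.

26.0 map units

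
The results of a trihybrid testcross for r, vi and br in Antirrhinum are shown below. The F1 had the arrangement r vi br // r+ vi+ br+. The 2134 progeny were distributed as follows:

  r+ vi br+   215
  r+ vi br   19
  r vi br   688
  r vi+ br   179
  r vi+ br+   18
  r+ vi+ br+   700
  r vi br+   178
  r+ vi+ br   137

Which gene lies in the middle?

The two rarest classes, r+ vi br and r vi+ br+, are the double crossovers. Comparing them with the parentals, only the r allele has switched, so r is the middle locus and the order is br – r – vi.

r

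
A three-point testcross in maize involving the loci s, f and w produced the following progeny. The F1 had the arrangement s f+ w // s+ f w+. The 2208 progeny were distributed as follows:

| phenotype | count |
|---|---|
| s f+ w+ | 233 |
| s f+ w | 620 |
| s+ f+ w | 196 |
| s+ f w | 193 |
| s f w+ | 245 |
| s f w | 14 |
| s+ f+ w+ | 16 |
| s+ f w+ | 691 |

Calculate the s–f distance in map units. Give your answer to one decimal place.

The two rarest classes, s f w and s+ f+ w+, are the double crossovers. Comparing them with the parentals, only the f allele has switched, so f is the middle locus and the order is s – f – w.
Crossovers in the s–f interval produce the single-crossover classes s+ f+ w and s f w+ (196 + 245 = 441) plus the double crossovers (30).
RF(s–f) = (441 + 30) / 2208 = 471/2208 = 0.2133 → 21.3 map units.

21.3 map units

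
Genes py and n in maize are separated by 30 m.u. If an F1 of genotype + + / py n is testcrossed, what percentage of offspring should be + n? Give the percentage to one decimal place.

A map distance of 30 m.u. corresponds to a recombination frequency of 0.300.
The F1 is + + / py n, so + n is a recombinant gamete class with expected frequency r/2 = 0.300/2 = 0.1500.
That is 0.1500 = 15.0% of the progeny.

15.0%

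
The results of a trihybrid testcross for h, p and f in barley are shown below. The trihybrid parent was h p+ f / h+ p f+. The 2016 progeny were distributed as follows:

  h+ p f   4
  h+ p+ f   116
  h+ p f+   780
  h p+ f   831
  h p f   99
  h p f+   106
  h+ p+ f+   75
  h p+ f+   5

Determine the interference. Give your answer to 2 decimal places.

The two rarest classes, h p+ f+ and h+ p f, are the double crossovers. Comparing them with the parentals, only the f allele has switched, so f is the middle locus and the order is p – f – h.
p–f: (174 + 9)/2016 = 0.0908; f–h: (222 + 9)/2016 = 0.1146.
Expected DCO frequency = 0.0908 × 0.1146 ≈ 0.01041; observed = 9/2016 ≈ 0.00446.
Coefficient of coincidence = 0.00446/0.01041 ≈ 0.43; interference = 1 − 0.43 = 0.57.

0.57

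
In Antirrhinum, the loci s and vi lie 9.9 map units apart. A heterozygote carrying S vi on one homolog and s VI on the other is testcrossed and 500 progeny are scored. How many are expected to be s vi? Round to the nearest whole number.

A map distance of 9.9 map units corresponds to a recombination frequency of 0.099.
The F1 is S vi / s VI, so s vi is a recombinant gamete class with expected frequency r/2 = 0.099/2 = 0.0495.
Expected number = 0.0495 × 500 = 24.75 ≈ 25.

25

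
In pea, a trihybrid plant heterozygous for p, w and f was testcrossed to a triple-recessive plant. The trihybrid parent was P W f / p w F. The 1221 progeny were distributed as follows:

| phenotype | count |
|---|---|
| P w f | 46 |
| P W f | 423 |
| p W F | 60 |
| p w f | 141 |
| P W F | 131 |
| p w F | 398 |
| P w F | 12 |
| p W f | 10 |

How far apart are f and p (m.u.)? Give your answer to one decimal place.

24.1 m.u.

The two rarest classes, p W f and P w F, are the double crossovers. Comparing them with the parentals, only the p allele has switched, so p is the middle locus and the order is f – p – w.
Crossovers in the f–p interval produce the single-crossover classes P W F and p w f (131 + 141 = 272) plus the double crossovers (22).
RF(f–p) = (272 + 22) / 1221 = 294/1221 = 0.2408 → 24.1 m.u.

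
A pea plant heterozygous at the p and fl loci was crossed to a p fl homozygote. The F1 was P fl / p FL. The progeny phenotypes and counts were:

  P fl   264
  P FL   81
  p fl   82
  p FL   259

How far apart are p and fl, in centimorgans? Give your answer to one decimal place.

The recombinant classes are P FL and p fl: 81 + 82 = 163.
Recombination frequency = 163/686 = 0.2376 ≈ 23.8%, i.e. 23.8 centimorgans.

23.8 centimorgans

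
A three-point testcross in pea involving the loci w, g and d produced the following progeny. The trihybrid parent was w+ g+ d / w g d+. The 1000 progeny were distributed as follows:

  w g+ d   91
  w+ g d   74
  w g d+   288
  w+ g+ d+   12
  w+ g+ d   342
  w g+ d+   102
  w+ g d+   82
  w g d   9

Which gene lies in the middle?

The two rarest classes, w+ g+ d+ and w g d, are the double crossovers. Comparing them with the parentals, only the d allele has switched, so d is the middle locus and the order is g – d – w.

d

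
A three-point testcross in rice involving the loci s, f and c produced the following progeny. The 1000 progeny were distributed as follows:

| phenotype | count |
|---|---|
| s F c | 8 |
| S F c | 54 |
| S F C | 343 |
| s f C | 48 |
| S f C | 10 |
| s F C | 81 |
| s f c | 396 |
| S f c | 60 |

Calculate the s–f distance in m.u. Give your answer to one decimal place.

15.9 m.u.

The two most frequent reciprocal classes, s f c and S F C, are the parental types, so the F1 was s f c / S F C.
The two rarest classes, s F c and S f C, are the double crossovers. Comparing them with the parentals, only the f allele has switched, so f is the middle locus and the order is c – f – s.
Crossovers in the f–s interval produce the single-crossover classes S f c and s F C (60 + 81 = 141) plus the double crossovers (18).
RF(f–s) = (141 + 18) / 1000 = 159/1000 = 0.1590 → 15.9 m.u.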